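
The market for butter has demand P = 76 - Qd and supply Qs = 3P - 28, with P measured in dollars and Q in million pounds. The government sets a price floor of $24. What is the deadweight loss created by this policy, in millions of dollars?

Rearranging demand gives Qd = 76 - P. Equilibrium: 76 - P = 3P - 28, so 104 = 4P and P* = 26, Q* = 50.
The floor of 24 is below the equilibrium price 26, so it is not binding; the market clears at P* = 26, Q* = 50.
Since the control does not bind, no trades are prevented and deadweight loss is zero.

0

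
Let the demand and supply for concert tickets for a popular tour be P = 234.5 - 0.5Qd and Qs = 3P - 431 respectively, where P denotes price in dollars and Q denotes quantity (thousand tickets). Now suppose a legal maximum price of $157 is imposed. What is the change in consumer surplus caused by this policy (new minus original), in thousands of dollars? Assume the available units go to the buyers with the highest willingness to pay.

Rearranging demand gives Qd = 469 - 2P. Equilibrium: 469 - 2P = 3P - 431, so 900 = 5P and P* = 180, Q* = 109.
The ceiling of 157 is below the equilibrium price 180, so it binds.
At P = 157: Qd = 469 - 2·157 = 155 and Qs = 3·157 - 431 = 40.
Consumer surplus without the control is ½ · (234.5 - 180) · 109 = 2970.25.
With the ceiling, 40 units are sold at 157 (assume they go to the highest-value buyers). The demand price at Q = 40 is 214.5, so CS = ½ · [(234.5 - 157) + (214.5 - 157)] · 40 = 2700.
Change in consumer surplus = 2700 - 2970.25 = -270.25.

-270.25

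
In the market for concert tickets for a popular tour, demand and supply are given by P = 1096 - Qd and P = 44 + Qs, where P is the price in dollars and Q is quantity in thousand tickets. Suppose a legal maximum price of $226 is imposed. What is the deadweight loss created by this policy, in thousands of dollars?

Rearranging demand gives Qd = 1096 - P; rearranging supply gives Qs = P - 44. Equilibrium: 1096 - P = P - 44, so 1140 = 2P and P* = 570, Q* = 526.
Since 226 < 570, the ceiling is binding.
At P = 226: Qd = 1096 - 226 = 870 and Qs = 226 - 44 = 182.
Quantity traded falls to 182. At Q = 182 the demand price is 1096 - 182 = 914 and the supply price is 44 + 182 = 226.
Deadweight loss = ½ · (914 - 226) · (526 - 182) = ½ · 688 · 344 = 118336.

118336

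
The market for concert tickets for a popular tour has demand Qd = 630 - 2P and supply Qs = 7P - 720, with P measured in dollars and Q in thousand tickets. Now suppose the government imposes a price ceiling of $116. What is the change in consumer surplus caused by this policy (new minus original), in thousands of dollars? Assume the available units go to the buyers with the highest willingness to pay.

-11033

Without the control the market clears where 630 - 2P = 7P - 720, i.e. P* = 150 and Q* = 330.
Because the ceiling (116) lies below the market-clearing price, it is binding.
At P = 116: Qd = 630 - 2·116 = 398 and Qs = 7·116 - 720 = 92.
Consumer surplus without the control is ½ · (315 - 150) · 330 = 27225.
With the ceiling, 92 units are sold at 116 (assume they go to the highest-value buyers). The demand price at Q = 92 is 269, so CS = ½ · [(315 - 116) + (269 - 116)] · 92 = 16192.
Change in consumer surplus = 16192 - 27225 = -11033.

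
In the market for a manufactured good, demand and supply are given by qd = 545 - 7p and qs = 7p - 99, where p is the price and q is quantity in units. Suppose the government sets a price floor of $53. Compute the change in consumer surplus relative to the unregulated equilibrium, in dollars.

-1389.5

Equilibrium: 545 - 7p = 7p - 99, so 644 = 14p and p* = 46, q* = 223.
Since 53 > 46, the floor is binding.
At p = 53: qd = 545 - 7·53 = 174 and qs = 7·53 - 99 = 272.
Consumer surplus without the control is ½ · (545/7 - 46) · 223 = 49729/14.
With the floor, consumers buy 174 units at 53, so CS = ½ · (545/7 - 53) · 174 = 15138/7.
Change in consumer surplus = 15138/7 - 49729/14 = -1389.5.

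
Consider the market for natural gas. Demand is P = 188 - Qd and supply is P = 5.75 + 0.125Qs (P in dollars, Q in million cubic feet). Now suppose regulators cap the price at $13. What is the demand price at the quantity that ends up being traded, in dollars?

Rearranging demand gives Qd = 188 - P; rearranging supply gives Qs = 8P - 46. Without the control the market clears where 188 - P = 8P - 46, i.e. P* = 26 and Q* = 162.
Because the ceiling (13) lies below the market-clearing price, it is binding.
At P = 13: Qd = 188 - 13 = 175 and Qs = 8·13 - 46 = 58.
Only 58 units reach the market. On the demand curve, the marginal buyer's willingness to pay at Q = 58 is (188 - 58) = 130.

130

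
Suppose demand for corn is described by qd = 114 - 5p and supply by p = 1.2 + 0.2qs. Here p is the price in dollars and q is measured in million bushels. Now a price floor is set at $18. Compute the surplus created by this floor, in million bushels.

60

Rearranging supply gives qs = 5p - 6. Without the control the market clears where 114 - 5p = 5p - 6, i.e. p* = 12 and q* = 54.
The floor of 18 is above the equilibrium price 12, so it binds.
At p = 18: qd = 114 - 5·18 = 24 and qs = 5·18 - 6 = 84.
Surplus = qs - qd = 84 - 24 = 60.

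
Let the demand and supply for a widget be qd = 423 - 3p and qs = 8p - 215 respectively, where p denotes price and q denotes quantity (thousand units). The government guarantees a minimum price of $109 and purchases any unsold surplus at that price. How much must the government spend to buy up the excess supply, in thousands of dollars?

61149

Setting quantity demanded equal to quantity supplied, 423 - 3p = 8p - 215, gives p* = 58 and q* = 249.
The floor of 109 is above the equilibrium price 58, so it binds.
At p = 109: qd = 423 - 3·109 = 96 and qs = 8·109 - 215 = 657.
Surplus = qs - qd = 561.
Government expenditure = surplus × support price = 561 × 109 = 61149.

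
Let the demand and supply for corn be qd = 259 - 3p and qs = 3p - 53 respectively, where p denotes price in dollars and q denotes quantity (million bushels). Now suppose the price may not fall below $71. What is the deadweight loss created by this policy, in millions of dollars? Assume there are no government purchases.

Setting quantity demanded equal to quantity supplied, 259 - 3p = 3p - 53, gives p* = 52 and q* = 103.
Because the floor (71) lies above the market-clearing price, it is binding.
At p = 71: qd = 259 - 3·71 = 46 and qs = 3·71 - 53 = 160.
Quantity traded falls to 46. At q = 46 the demand price is (259 - 46)/3 = 71 and the supply price is (53 + 46)/3 = 33.
Deadweight loss = ½ · (71 - 33) · (103 - 46) = ½ · 38 · 57 = 1083.

1083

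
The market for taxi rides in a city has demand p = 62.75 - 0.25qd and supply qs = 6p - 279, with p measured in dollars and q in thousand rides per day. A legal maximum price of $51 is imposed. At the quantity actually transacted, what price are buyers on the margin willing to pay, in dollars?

Rearranging demand gives qd = 251 - 4p. Setting quantity demanded equal to quantity supplied, 251 - 4p = 6p - 279, gives p* = 53 and q* = 39.
Because the ceiling (51) lies below the market-clearing price, it is binding.
At p = 51: qd = 251 - 4·51 = 47 and qs = 6·51 - 279 = 27.
Only 27 units reach the market. On the demand curve, the marginal buyer's willingness to pay at q = 27 is (251 - 27)/4 = 56.

56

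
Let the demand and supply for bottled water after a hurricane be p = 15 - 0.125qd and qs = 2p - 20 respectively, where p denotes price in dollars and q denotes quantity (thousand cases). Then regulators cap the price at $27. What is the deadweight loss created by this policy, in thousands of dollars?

Rearranging demand gives qd = 120 - 8p. Without the control the market clears where 120 - 8p = 2p - 20, i.e. p* = 14 and q* = 8.
The ceiling of 27 is above the equilibrium price 14, so it is not binding; the market clears at p* = 14, q* = 8.
Since the control does not bind, no trades are prevented and deadweight loss is zero.

0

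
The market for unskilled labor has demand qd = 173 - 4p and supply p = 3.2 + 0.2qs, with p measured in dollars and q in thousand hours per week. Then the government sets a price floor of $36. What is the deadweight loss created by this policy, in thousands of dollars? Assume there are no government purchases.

Rearranging supply gives qs = 5p - 16. In a free market, 173 - 4p = 5p - 16 gives the equilibrium p* = 21, q* = 89.
The floor of 36 is above the equilibrium price 21, so it binds.
At p = 36: qd = 173 - 4·36 = 29 and qs = 5·36 - 16 = 164.
Quantity traded falls to 29. At q = 29 the demand price is (173 - 29)/4 = 36 and the supply price is (16 + 29)/5 = 9.
Deadweight loss = ½ · (36 - 9) · (89 - 29) = ½ · 27 · 60 = 810.

810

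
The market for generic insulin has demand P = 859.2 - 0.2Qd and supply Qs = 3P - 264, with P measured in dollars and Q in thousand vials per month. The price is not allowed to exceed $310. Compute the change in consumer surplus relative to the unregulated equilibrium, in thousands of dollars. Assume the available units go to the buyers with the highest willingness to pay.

Rearranging demand gives Qd = 4296 - 5P. Without the control the market clears where 4296 - 5P = 3P - 264, i.e. P* = 570 and Q* = 1446.
The ceiling of 310 is below the equilibrium price 570, so it binds.
At P = 310: Qd = 4296 - 5·310 = 2746 and Qs = 3·310 - 264 = 666.
Consumer surplus without the control is ½ · (859.2 - 570) · 1446 = 209091.6.
With the ceiling, 666 units are sold at 310 (assume they go to the highest-value buyers). The demand price at Q = 666 is 726, so CS = ½ · [(859.2 - 310) + (726 - 310)] · 666 = 321411.6.
Change in consumer surplus = 321411.6 - 209091.6 = 112320.

112320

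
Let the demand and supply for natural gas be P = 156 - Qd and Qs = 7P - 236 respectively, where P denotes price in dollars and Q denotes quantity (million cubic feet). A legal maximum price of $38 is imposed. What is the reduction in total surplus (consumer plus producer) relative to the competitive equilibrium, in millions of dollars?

Rearranging demand gives Qd = 156 - P. Without the control the market clears where 156 - P = 7P - 236, i.e. P* = 49 and Q* = 107.
Since 38 < 49, the ceiling is binding.
At P = 38: Qd = 156 - 38 = 118 and Qs = 7·38 - 236 = 30.
Quantity traded falls to 30. At Q = 30 the demand price is 156 - 30 = 126 and the supply price is (236 + 30)/7 = 38.
Deadweight loss = ½ · (126 - 38) · (107 - 30) = ½ · 88 · 77 = 3388.

3388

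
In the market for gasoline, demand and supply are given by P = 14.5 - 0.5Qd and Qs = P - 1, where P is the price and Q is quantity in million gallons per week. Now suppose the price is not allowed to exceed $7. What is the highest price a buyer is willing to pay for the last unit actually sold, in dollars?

11.5

Rearranging demand gives Qd = 29 - 2P. Setting quantity demanded equal to quantity supplied, 29 - 2P = P - 1, gives P* = 10 and Q* = 9.
Since 7 < 10, the ceiling is binding.
At P = 7: Qd = 29 - 2·7 = 15 and Qs = 7 - 1 = 6.
Only 6 units reach the market. On the demand curve, the marginal buyer's willingness to pay at Q = 6 is (29 - 6)/2 = 11.5.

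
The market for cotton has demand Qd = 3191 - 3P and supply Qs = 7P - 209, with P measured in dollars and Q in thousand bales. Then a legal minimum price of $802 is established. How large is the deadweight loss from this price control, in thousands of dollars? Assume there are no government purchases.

Setting quantity demanded equal to quantity supplied, 3191 - 3P = 7P - 209, gives P* = 340 and Q* = 2171.
Because the floor (802) lies above the market-clearing price, it is binding.
At P = 802: Qd = 3191 - 3·802 = 785 and Qs = 7·802 - 209 = 5405.
Quantity traded falls to 785. At Q = 785 the demand price is (3191 - 785)/3 = 802 and the supply price is (209 + 785)/7 = 142.
Deadweight loss = ½ · (802 - 142) · (2171 - 785) = ½ · 660 · 1386 = 457380.

457380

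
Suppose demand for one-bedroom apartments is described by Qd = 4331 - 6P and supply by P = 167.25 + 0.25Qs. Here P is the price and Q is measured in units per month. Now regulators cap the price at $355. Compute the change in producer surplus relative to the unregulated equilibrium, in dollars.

-150945

Rearranging supply gives Qs = 4P - 669. Setting quantity demanded equal to quantity supplied, 4331 - 6P = 4P - 669, gives P* = 500 and Q* = 1331.
Since 355 < 500, the ceiling is binding.
At P = 355: Qd = 4331 - 6·355 = 2201 and Qs = 4·355 - 669 = 751.
Producer surplus without the control is ½ · (500 - 167.25) · 1331 = 221445.125.
With the ceiling, producers sell 751 units at 355, so PS = ½ · (355 - 167.25) · 751 = 70500.125.
Change in producer surplus = 70500.125 - 221445.125 = -150945.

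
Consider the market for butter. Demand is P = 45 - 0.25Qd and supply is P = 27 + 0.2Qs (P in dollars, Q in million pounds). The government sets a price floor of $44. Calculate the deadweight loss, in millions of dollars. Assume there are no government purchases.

291.6

Rearranging demand gives Qd = 180 - 4P; rearranging supply gives Qs = 5P - 135. Equilibrium: 180 - 4P = 5P - 135, so 315 = 9P and P* = 35, Q* = 40.
Since 44 > 35, the floor is binding.
At P = 44: Qd = 180 - 4·44 = 4 and Qs = 5·44 - 135 = 85.
Quantity traded falls to 4. At Q = 4 the demand price is (180 - 4)/4 = 44 and the supply price is (135 + 4)/5 = 27.8.
Deadweight loss = ½ · (44 - 27.8) · (40 - 4) = ½ · 16.2 · 36 = 291.6.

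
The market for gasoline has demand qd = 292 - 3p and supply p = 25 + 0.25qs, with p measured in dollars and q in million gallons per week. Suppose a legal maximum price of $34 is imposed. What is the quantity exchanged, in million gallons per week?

36

Rearranging supply gives qs = 4p - 100. Setting quantity demanded equal to quantity supplied, 292 - 3p = 4p - 100, gives p* = 56 and q* = 124.
The ceiling of 34 is below the equilibrium price 56, so it binds.
At p = 34: qd = 292 - 3·34 = 190 and qs = 4·34 - 100 = 36.
The quantity actually transacted is the short side, supply: 36.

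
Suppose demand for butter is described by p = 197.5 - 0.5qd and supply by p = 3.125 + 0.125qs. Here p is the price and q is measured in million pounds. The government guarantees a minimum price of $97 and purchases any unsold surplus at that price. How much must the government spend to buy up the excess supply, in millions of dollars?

Rearranging demand gives qd = 395 - 2p; rearranging supply gives qs = 8p - 25. Without the control the market clears where 395 - 2p = 8p - 25, i.e. p* = 42 and q* = 311.
Since 97 > 42, the floor is binding.
At p = 97: qd = 395 - 2·97 = 201 and qs = 8·97 - 25 = 751.
Surplus = qs - qd = 550.
Government expenditure = surplus × support price = 550 × 97 = 53350.

53350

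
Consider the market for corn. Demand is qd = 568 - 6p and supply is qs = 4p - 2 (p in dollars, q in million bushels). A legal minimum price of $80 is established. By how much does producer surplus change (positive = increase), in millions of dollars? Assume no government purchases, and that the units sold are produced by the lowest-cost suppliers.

In a free market, 568 - 6p = 4p - 2 gives the equilibrium p* = 57, q* = 226.
The floor of 80 is above the equilibrium price 57, so it binds.
At p = 80: qd = 568 - 6·80 = 88 and qs = 4·80 - 2 = 318.
Producer surplus without the control is ½ · (57 - 0.5) · 226 = 6384.5.
With the floor, 88 units are sold at 80. The supply price at q = 88 is 22.5, so PS = ½ · [(80 - 0.5) + (80 - 22.5)] · 88 = 6028.
Change in producer surplus = 6028 - 6384.5 = -356.5.

-356.5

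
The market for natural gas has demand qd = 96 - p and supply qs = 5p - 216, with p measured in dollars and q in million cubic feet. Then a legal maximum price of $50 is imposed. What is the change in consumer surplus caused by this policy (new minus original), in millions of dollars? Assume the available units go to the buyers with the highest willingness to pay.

18

Setting quantity demanded equal to quantity supplied, 96 - p = 5p - 216, gives p* = 52 and q* = 44.
The ceiling of 50 is below the equilibrium price 52, so it binds.
At p = 50: qd = 96 - 50 = 46 and qs = 5·50 - 216 = 34.
Consumer surplus without the control is ½ · (96 - 52) · 44 = 968.
With the ceiling, 34 units are sold at 50 (assume they go to the highest-value buyers). The demand price at q = 34 is 62, so CS = ½ · [(96 - 50) + (62 - 50)] · 34 = 986.
Change in consumer surplus = 986 - 968 = 18.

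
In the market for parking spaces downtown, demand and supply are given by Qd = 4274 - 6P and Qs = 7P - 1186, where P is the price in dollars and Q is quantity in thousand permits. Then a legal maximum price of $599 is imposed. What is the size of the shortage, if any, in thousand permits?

0

Without the control the market clears where 4274 - 6P = 7P - 1186, i.e. P* = 420 and Q* = 1754.
The ceiling of 599 is above the equilibrium price 420, so it is not binding; the market clears at P* = 420, Q* = 1754.
Since the control does not bind, there is no shortage.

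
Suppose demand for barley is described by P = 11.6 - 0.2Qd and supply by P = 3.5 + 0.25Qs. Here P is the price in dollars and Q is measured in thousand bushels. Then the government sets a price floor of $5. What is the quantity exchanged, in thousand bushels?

Rearranging demand gives Qd = 58 - 5P; rearranging supply gives Qs = 4P - 14. Equilibrium: 58 - 5P = 4P - 14, so 72 = 9P and P* = 8, Q* = 18.
The floor of 5 is below the equilibrium price 8, so it is not binding; the market clears at P* = 8, Q* = 18.

18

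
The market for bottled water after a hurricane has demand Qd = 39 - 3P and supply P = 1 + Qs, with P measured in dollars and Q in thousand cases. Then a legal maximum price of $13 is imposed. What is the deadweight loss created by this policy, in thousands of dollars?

0

Rearranging supply gives Qs = P - 1. Setting quantity demanded equal to quantity supplied, 39 - 3P = P - 1, gives P* = 10 and Q* = 9.
The ceiling of 13 is above the equilibrium price 10, so it is not binding; the market clears at P* = 10, Q* = 9.
Since the control does not bind, no trades are prevented and deadweight loss is zero.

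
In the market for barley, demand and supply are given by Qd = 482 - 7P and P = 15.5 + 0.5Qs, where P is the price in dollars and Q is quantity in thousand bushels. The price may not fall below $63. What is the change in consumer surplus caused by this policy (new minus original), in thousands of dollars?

-372

Rearranging supply gives Qs = 2P - 31. In a free market, 482 - 7P = 2P - 31 gives the equilibrium P* = 57, Q* = 83.
Since 63 > 57, the floor is binding.
At P = 63: Qd = 482 - 7·63 = 41 and Qs = 2·63 - 31 = 95.
Consumer surplus without the control is ½ · (482/7 - 57) · 83 = 6889/14.
With the floor, consumers buy 41 units at 63, so CS = ½ · (482/7 - 63) · 41 = 1681/14.
Change in consumer surplus = 1681/14 - 6889/14 = -372.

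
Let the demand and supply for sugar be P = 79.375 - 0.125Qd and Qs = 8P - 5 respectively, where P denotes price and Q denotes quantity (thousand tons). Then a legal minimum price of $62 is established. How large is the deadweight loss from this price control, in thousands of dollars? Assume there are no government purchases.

Rearranging demand gives Qd = 635 - 8P. In a free market, 635 - 8P = 8P - 5 gives the equilibrium P* = 40, Q* = 315.
Since 62 > 40, the floor is binding.
At P = 62: Qd = 635 - 8·62 = 139 and Qs = 8·62 - 5 = 491.
Quantity traded falls to 139. At Q = 139 the demand price is (635 - 139)/8 = 62 and the supply price is (5 + 139)/8 = 18.
Deadweight loss = ½ · (62 - 18) · (315 - 139) = ½ · 44 · 176 = 3872.

3872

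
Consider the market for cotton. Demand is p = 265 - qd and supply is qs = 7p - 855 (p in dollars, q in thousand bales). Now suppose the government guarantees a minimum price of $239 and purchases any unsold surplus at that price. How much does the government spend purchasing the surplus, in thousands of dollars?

189288

Rearranging demand gives qd = 265 - p. Equilibrium: 265 - p = 7p - 855, so 1120 = 8p and p* = 140, q* = 125.
Because the floor (239) lies above the market-clearing price, it is binding.
At p = 239: qd = 265 - 239 = 26 and qs = 7·239 - 855 = 818.
Surplus = qs - qd = 792.
Government expenditure = surplus × support price = 792 × 239 = 189288.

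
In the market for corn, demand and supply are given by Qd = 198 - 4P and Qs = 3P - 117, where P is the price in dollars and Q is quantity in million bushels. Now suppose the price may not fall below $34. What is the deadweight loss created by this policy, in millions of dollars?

0

In a free market, 198 - 4P = 3P - 117 gives the equilibrium P* = 45, Q* = 18.
The floor of 34 is below the equilibrium price 45, so it is not binding; the market clears at P* = 45, Q* = 18.
Since the control does not bind, no trades are prevented and deadweight loss is zero.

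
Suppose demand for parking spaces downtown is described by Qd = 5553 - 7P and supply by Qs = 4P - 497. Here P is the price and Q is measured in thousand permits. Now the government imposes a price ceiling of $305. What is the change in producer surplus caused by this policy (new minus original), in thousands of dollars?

Equilibrium: 5553 - 7P = 4P - 497, so 6050 = 11P and P* = 550, Q* = 1703.
Because the ceiling (305) lies below the market-clearing price, it is binding.
At P = 305: Qd = 5553 - 7·305 = 3418 and Qs = 4·305 - 497 = 723.
Producer surplus without the control is ½ · (550 - 124.25) · 1703 = 362526.125.
With the ceiling, producers sell 723 units at 305, so PS = ½ · (305 - 124.25) · 723 = 65341.125.
Change in producer surplus = 65341.125 - 362526.125 = -297185.

-297185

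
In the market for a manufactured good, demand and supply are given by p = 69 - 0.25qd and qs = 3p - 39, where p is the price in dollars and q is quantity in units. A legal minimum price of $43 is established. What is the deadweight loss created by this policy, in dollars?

0

Rearranging demand gives qd = 276 - 4p. Equilibrium: 276 - 4p = 3p - 39, so 315 = 7p and p* = 45, q* = 96.
Since 43 is below p* = 45, the floor does not bind and the free-market outcome prevails.
Since the control does not bind, no trades are prevented and deadweight loss is zero.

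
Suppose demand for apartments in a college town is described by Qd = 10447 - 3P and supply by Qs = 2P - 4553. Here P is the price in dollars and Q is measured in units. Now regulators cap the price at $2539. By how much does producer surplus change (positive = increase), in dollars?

Equilibrium: 10447 - 3P = 2P - 4553, so 15000 = 5P and P* = 3000, Q* = 1447.
Since 2539 < 3000, the ceiling is binding.
At P = 2539: Qd = 10447 - 3·2539 = 2830 and Qs = 2·2539 - 4553 = 525.
Producer surplus without the control is ½ · (3000 - 2276.5) · 1447 = 523452.25.
With the ceiling, producers sell 525 units at 2539, so PS = ½ · (2539 - 2276.5) · 525 = 68906.25.
Change in producer surplus = 68906.25 - 523452.25 = -454546.

-454546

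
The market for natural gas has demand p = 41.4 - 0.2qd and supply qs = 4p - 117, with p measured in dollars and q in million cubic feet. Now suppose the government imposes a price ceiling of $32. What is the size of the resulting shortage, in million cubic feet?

36

Rearranging demand gives qd = 207 - 5p. Equilibrium: 207 - 5p = 4p - 117, so 324 = 9p and p* = 36, q* = 27.
The ceiling of 32 is below the equilibrium price 36, so it binds.
At p = 32: qd = 207 - 5·32 = 47 and qs = 4·32 - 117 = 11.
Shortage = qd - qs = 47 - 11 = 36.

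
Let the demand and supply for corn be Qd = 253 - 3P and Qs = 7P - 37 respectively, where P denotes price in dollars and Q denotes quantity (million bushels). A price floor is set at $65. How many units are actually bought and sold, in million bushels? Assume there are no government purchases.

58

Without the control the market clears where 253 - 3P = 7P - 37, i.e. P* = 29 and Q* = 166.
Since 65 > 29, the floor is binding.
At P = 65: Qd = 253 - 3·65 = 58 and Qs = 7·65 - 37 = 418.
The quantity actually transacted is the short side, demand: 58.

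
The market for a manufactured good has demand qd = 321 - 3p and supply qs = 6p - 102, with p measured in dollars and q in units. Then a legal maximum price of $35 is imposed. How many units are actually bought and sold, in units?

108

In a free market, 321 - 3p = 6p - 102 gives the equilibrium p* = 47, q* = 180.
The ceiling of 35 is below the equilibrium price 47, so it binds.
At p = 35: qd = 321 - 3·35 = 216 and qs = 6·35 - 102 = 108.
The quantity actually transacted is the short side, supply: 108.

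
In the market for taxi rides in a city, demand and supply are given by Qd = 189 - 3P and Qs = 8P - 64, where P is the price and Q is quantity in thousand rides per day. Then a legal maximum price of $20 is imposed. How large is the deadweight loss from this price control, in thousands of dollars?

Without the control the market clears where 189 - 3P = 8P - 64, i.e. P* = 23 and Q* = 120.
The ceiling of 20 is below the equilibrium price 23, so it binds.
At P = 20: Qd = 189 - 3·20 = 129 and Qs = 8·20 - 64 = 96.
Quantity traded falls to 96. At Q = 96 the demand price is (189 - 96)/3 = 31 and the supply price is (64 + 96)/8 = 20.
Deadweight loss = ½ · (31 - 20) · (120 - 96) = ½ · 11 · 24 = 132.

132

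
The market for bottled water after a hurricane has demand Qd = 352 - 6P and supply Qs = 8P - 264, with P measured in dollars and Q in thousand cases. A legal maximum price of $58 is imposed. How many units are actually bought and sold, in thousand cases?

88

In a free market, 352 - 6P = 8P - 264 gives the equilibrium P* = 44, Q* = 88.
Since 58 is above P* = 44, the ceiling does not bind and the free-market outcome prevails.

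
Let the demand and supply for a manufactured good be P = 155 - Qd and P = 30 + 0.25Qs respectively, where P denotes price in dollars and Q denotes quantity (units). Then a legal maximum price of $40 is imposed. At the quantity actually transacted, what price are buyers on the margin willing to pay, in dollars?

Rearranging demand gives Qd = 155 - P; rearranging supply gives Qs = 4P - 120. In a free market, 155 - P = 4P - 120 gives the equilibrium P* = 55, Q* = 100.
The ceiling of 40 is below the equilibrium price 55, so it binds.
At P = 40: Qd = 155 - 40 = 115 and Qs = 4·40 - 120 = 40.
Only 40 units reach the market. On the demand curve, the marginal buyer's willingness to pay at Q = 40 is (155 - 40) = 115.

115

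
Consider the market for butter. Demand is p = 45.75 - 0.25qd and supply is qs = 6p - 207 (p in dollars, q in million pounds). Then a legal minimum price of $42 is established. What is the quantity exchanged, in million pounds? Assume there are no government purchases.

Rearranging demand gives qd = 183 - 4p. Without the control the market clears where 183 - 4p = 6p - 207, i.e. p* = 39 and q* = 27.
The floor of 42 is above the equilibrium price 39, so it binds.
At p = 42: qd = 183 - 4·42 = 15 and qs = 6·42 - 207 = 45.
The quantity actually transacted is the short side, demand: 15.

15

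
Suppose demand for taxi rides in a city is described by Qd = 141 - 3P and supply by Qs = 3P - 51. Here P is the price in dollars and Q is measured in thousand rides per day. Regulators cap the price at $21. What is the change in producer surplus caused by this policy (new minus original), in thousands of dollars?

Without the control the market clears where 141 - 3P = 3P - 51, i.e. P* = 32 and Q* = 45.
The ceiling of 21 is below the equilibrium price 32, so it binds.
At P = 21: Qd = 141 - 3·21 = 78 and Qs = 3·21 - 51 = 12.
Producer surplus without the control is ½ · (32 - 17) · 45 = 337.5.
With the ceiling, producers sell 12 units at 21, so PS = ½ · (21 - 17) · 12 = 24.
Change in producer surplus = 24 - 337.5 = -313.5.

-313.5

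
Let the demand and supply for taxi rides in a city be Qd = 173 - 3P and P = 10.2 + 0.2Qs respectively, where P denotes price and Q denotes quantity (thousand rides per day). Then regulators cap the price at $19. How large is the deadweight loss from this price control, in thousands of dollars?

540

Rearranging supply gives Qs = 5P - 51. Equilibrium: 173 - 3P = 5P - 51, so 224 = 8P and P* = 28, Q* = 89.
Because the ceiling (19) lies below the market-clearing price, it is binding.
At P = 19: Qd = 173 - 3·19 = 116 and Qs = 5·19 - 51 = 44.
Quantity traded falls to 44. At Q = 44 the demand price is (173 - 44)/3 = 43 and the supply price is (51 + 44)/5 = 19.
Deadweight loss = ½ · (43 - 19) · (89 - 44) = ½ · 24 · 45 = 540.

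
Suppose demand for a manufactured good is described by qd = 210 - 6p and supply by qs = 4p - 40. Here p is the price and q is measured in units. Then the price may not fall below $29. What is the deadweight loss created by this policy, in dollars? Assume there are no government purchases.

120

In a free market, 210 - 6p = 4p - 40 gives the equilibrium p* = 25, q* = 60.
The floor of 29 is above the equilibrium price 25, so it binds.
At p = 29: qd = 210 - 6·29 = 36 and qs = 4·29 - 40 = 76.
Quantity traded falls to 36. At q = 36 the demand price is (210 - 36)/6 = 29 and the supply price is (40 + 36)/4 = 19.
Deadweight loss = ½ · (29 - 19) · (60 - 36) = ½ · 10 · 24 = 120.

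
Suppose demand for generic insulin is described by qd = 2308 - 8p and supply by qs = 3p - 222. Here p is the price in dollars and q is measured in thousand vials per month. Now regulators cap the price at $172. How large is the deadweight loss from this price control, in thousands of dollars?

6938.25

In a free market, 2308 - 8p = 3p - 222 gives the equilibrium p* = 230, q* = 468.
Because the ceiling (172) lies below the market-clearing price, it is binding.
At p = 172: qd = 2308 - 8·172 = 932 and qs = 3·172 - 222 = 294.
Quantity traded falls to 294. At q = 294 the demand price is (2308 - 294)/8 = 251.75 and the supply price is (222 + 294)/3 = 172.
Deadweight loss = ½ · (251.75 - 172) · (468 - 294) = ½ · 79.75 · 174 = 6938.25.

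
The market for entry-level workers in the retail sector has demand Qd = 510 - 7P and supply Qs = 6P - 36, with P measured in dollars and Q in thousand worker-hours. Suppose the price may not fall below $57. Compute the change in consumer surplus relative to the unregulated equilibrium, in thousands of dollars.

-2452.5

In a free market, 510 - 7P = 6P - 36 gives the equilibrium P* = 42, Q* = 216.
Because the floor (57) lies above the market-clearing price, it is binding.
At P = 57: Qd = 510 - 7·57 = 111 and Qs = 6·57 - 36 = 306.
Consumer surplus without the control is ½ · (510/7 - 42) · 216 = 23328/7.
With the floor, consumers buy 111 units at 57, so CS = ½ · (510/7 - 57) · 111 = 12321/14.
Change in consumer surplus = 12321/14 - 23328/7 = -2452.5.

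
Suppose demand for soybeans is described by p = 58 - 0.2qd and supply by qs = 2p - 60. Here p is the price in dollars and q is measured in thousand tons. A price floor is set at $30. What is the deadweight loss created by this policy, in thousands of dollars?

0

Rearranging demand gives qd = 290 - 5p. In a free market, 290 - 5p = 2p - 60 gives the equilibrium p* = 50, q* = 40.
The floor of 30 is below the equilibrium price 50, so it is not binding; the market clears at p* = 50, q* = 40.
Since the control does not bind, no trades are prevented and deadweight loss is zero.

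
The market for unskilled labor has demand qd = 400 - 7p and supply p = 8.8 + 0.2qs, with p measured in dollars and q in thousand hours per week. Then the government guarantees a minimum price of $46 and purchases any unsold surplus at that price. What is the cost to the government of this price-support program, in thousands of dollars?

Rearranging supply gives qs = 5p - 44. Without the control the market clears where 400 - 7p = 5p - 44, i.e. p* = 37 and q* = 141.
Because the floor (46) lies above the market-clearing price, it is binding.
At p = 46: qd = 400 - 7·46 = 78 and qs = 5·46 - 44 = 186.
Surplus = qs - qd = 108.
Government expenditure = surplus × support price = 108 × 46 = 4968.

4968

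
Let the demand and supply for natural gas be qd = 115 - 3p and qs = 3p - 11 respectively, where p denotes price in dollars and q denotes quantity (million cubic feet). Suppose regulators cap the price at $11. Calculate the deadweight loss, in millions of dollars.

Setting quantity demanded equal to quantity supplied, 115 - 3p = 3p - 11, gives p* = 21 and q* = 52.
The ceiling of 11 is below the equilibrium price 21, so it binds.
At p = 11: qd = 115 - 3·11 = 82 and qs = 3·11 - 11 = 22.
Quantity traded falls to 22. At q = 22 the demand price is (115 - 22)/3 = 31 and the supply price is (11 + 22)/3 = 11.
Deadweight loss = ½ · (31 - 11) · (52 - 22) = ½ · 20 · 30 = 300.

300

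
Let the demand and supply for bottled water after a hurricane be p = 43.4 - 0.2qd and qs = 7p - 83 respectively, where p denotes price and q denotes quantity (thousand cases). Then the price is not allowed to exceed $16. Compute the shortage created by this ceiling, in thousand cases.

Rearranging demand gives qd = 217 - 5p. In a free market, 217 - 5p = 7p - 83 gives the equilibrium p* = 25, q* = 92.
Because the ceiling (16) lies below the market-clearing price, it is binding.
At p = 16: qd = 217 - 5·16 = 137 and qs = 7·16 - 83 = 29.
Shortage = qd - qs = 137 - 29 = 108.

108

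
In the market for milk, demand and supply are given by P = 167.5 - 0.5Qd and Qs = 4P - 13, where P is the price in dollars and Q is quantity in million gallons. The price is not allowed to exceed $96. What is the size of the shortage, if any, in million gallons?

Rearranging demand gives Qd = 335 - 2P. In a free market, 335 - 2P = 4P - 13 gives the equilibrium P* = 58, Q* = 219.
The ceiling of 96 is above the equilibrium price 58, so it is not binding; the market clears at P* = 58, Q* = 219.
Since the control does not bind, there is no shortage.

0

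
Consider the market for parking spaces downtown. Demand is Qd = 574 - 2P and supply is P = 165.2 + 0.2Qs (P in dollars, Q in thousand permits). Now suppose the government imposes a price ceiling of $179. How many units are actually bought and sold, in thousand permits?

69

Rearranging supply gives Qs = 5P - 826. Equilibrium: 574 - 2P = 5P - 826, so 1400 = 7P and P* = 200, Q* = 174.
The ceiling of 179 is below the equilibrium price 200, so it binds.
At P = 179: Qd = 574 - 2·179 = 216 and Qs = 5·179 - 826 = 69.
The quantity actually transacted is the short side, supply: 69.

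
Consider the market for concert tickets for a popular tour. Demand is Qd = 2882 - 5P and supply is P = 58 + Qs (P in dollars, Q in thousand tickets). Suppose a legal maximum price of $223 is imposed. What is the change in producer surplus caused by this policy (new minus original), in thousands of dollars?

-79699.5

Rearranging supply gives Qs = P - 58. Equilibrium: 2882 - 5P = P - 58, so 2940 = 6P and P* = 490, Q* = 432.
Because the ceiling (223) lies below the market-clearing price, it is binding.
At P = 223: Qd = 2882 - 5·223 = 1767 and Qs = 223 - 58 = 165.
Producer surplus without the control is ½ · (490 - 58) · 432 = 93312.
With the ceiling, producers sell 165 units at 223, so PS = ½ · (223 - 58) · 165 = 13612.5.
Change in producer surplus = 13612.5 - 93312 = -79699.5.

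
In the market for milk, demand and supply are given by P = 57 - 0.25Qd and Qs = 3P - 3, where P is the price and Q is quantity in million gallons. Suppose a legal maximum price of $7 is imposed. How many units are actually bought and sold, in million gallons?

18

Rearranging demand gives Qd = 228 - 4P. Without the control the market clears where 228 - 4P = 3P - 3, i.e. P* = 33 and Q* = 96.
The ceiling of 7 is below the equilibrium price 33, so it binds.
At P = 7: Qd = 228 - 4·7 = 200 and Qs = 3·7 - 3 = 18.
The quantity actually transacted is the short side, supply: 18.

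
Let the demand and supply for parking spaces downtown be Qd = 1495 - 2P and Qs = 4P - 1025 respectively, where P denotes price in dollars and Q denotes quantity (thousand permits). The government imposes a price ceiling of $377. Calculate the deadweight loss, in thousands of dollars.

Without the control the market clears where 1495 - 2P = 4P - 1025, i.e. P* = 420 and Q* = 655.
Because the ceiling (377) lies below the market-clearing price, it is binding.
At P = 377: Qd = 1495 - 2·377 = 741 and Qs = 4·377 - 1025 = 483.
Quantity traded falls to 483. At Q = 483 the demand price is (1495 - 483)/2 = 506 and the supply price is (1025 + 483)/4 = 377.
Deadweight loss = ½ · (506 - 377) · (655 - 483) = ½ · 129 · 172 = 11094.

11094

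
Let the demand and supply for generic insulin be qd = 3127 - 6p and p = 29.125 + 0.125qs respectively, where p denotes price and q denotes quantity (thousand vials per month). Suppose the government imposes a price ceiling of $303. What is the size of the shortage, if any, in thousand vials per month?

Rearranging supply gives qs = 8p - 233. Equilibrium: 3127 - 6p = 8p - 233, so 3360 = 14p and p* = 240, q* = 1687.
The ceiling of 303 is above the equilibrium price 240, so it is not binding; the market clears at p* = 240, q* = 1687.
Since the control does not bind, there is no shortage.

0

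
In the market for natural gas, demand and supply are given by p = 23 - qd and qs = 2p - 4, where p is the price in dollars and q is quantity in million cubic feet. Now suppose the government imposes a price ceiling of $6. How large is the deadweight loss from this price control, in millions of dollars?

Rearranging demand gives qd = 23 - p. Setting quantity demanded equal to quantity supplied, 23 - p = 2p - 4, gives p* = 9 and q* = 14.
Because the ceiling (6) lies below the market-clearing price, it is binding.
At p = 6: qd = 23 - 6 = 17 and qs = 2·6 - 4 = 8.
Quantity traded falls to 8. At q = 8 the demand price is 23 - 8 = 15 and the supply price is (4 + 8)/2 = 6.
Deadweight loss = ½ · (15 - 6) · (14 - 8) = ½ · 9 · 6 = 27.

27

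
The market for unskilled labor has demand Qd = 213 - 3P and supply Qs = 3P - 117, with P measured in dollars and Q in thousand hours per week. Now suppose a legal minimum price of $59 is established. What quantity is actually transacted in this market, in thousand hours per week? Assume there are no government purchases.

In a free market, 213 - 3P = 3P - 117 gives the equilibrium P* = 55, Q* = 48.
Because the floor (59) lies above the market-clearing price, it is binding.
At P = 59: Qd = 213 - 3·59 = 36 and Qs = 3·59 - 117 = 60.
The quantity actually transacted is the short side, demand: 36.

36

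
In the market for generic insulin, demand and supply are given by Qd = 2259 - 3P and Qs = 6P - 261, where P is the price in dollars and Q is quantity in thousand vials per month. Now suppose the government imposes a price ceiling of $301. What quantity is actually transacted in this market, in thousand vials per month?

1419

Equilibrium: 2259 - 3P = 6P - 261, so 2520 = 9P and P* = 280, Q* = 1419.
Since 301 is above P* = 280, the ceiling does not bind and the free-market outcome prevails.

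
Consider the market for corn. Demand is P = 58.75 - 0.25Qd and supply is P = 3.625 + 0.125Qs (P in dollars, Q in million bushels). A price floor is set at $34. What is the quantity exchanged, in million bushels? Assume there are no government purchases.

Rearranging demand gives Qd = 235 - 4P; rearranging supply gives Qs = 8P - 29. Setting quantity demanded equal to quantity supplied, 235 - 4P = 8P - 29, gives P* = 22 and Q* = 147.
Because the floor (34) lies above the market-clearing price, it is binding.
At P = 34: Qd = 235 - 4·34 = 99 and Qs = 8·34 - 29 = 243.
The quantity actually transacted is the short side, demand: 99.

99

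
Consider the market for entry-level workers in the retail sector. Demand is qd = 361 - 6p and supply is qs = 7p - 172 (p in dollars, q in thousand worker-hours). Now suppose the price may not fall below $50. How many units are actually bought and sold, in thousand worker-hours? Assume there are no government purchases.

Without the control the market clears where 361 - 6p = 7p - 172, i.e. p* = 41 and q* = 115.
The floor of 50 is above the equilibrium price 41, so it binds.
At p = 50: qd = 361 - 6·50 = 61 and qs = 7·50 - 172 = 178.
The quantity actually transacted is the short side, demand: 61.

61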